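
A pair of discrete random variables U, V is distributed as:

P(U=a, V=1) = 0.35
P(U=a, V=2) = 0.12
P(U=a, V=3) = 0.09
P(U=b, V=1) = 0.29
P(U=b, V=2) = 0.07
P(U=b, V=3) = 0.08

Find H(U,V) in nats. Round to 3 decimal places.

1.586 nats

H(U,V) = −Σ p(x,y)·ln p(x,y) over all 6 cells.
  cell (a,1): −0.35·ln0.35 = 0.3674
  cell (a,2): −0.12·ln0.12 = 0.2544
  cell (a,3): −0.09·ln0.09 = 0.2167
  cell (b,1): −0.29·ln0.29 = 0.3590
  cell (b,2): −0.07·ln0.07 = 0.1861
  cell (b,3): −0.08·ln0.08 = 0.2021
Sum = 1.586 nats.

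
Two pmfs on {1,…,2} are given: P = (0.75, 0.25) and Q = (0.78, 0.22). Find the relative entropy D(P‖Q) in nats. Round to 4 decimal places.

D(P‖Q) = Σ p·ln(p/q).
  0.75·ln(0.75/0.78) = -0.02942
  0.25·ln(0.25/0.22) = 0.03196
D(P‖Q) = 0.0025 nats.

0.0025 nats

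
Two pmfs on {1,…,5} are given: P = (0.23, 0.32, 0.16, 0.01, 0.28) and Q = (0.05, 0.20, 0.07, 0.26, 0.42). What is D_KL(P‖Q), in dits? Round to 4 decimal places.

D(P‖Q) = Σ p·log₁₀(p/q).
  0.23·log₁₀(0.23/0.05) = 0.15243
  0.32·log₁₀(0.32/0.20) = 0.06532
  0.16·log₁₀(0.16/0.07) = 0.05744
  0.01·log₁₀(0.01/0.26) = -0.01415
  0.28·log₁₀(0.28/0.42) = -0.04931
D(P‖Q) = 0.2117 dits.

0.2117 dits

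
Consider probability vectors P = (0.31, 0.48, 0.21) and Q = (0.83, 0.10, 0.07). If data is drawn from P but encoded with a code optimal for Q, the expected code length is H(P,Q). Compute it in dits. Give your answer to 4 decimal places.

H(P,Q) = −Σ p·log₁₀ q.
  −0.31·log₁₀(0.83) = 0.02509
  −0.48·log₁₀(0.10) = 0.48000
  −0.21·log₁₀(0.07) = 0.24253
H(P,Q) = 0.7476 dits.

0.7476 dits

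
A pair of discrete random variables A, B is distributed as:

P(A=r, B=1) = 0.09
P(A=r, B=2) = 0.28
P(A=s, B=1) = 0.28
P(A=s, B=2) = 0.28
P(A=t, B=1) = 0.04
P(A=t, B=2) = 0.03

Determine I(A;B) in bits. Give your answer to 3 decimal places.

Marginals: p(A) = (0.3700, 0.5600, 0.0700), p(B) = (0.4100, 0.5900).
I(A;B) = H(A) + H(B) − H(A,B).
H(A) = 1.2677, H(B) = 0.9765, H(A,B) = 2.1928.
I(A;B) = 1.2677 + 0.9765 − 2.1928 = 0.051 bits.

0.051 bits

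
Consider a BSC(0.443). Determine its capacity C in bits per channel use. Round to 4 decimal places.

0.0094 bits

Binary symmetric channel: C = 1 − h₂(ε) where h₂ is the binary entropy function.
h₂(0.443) = −0.443·log₂0.443 − 0.557·log₂0.557 = 0.9906.
C = 1 − 0.9906 = 0.0094 bits per channel use.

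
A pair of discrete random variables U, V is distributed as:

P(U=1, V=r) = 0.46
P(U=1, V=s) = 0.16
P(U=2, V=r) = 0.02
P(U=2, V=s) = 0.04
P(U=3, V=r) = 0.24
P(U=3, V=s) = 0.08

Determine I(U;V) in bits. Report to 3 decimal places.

0.030 bits

Marginals: p(U) = (0.6200, 0.0600, 0.3200), p(V) = (0.7200, 0.2800).
I(U;V) = Σ p(x,y)·log₂[p(x,y)/(p(x)p(y))].
  (1,r): 0.46·log₂(1.0305) = 0.0199
  (1,s): 0.16·log₂(0.9217) = -0.0188
  (2,r): 0.02·log₂(0.4630) = -0.0222
  (2,s): 0.04·log₂(2.3810) = 0.0501
  (3,r): 0.24·log₂(1.0417) = 0.0141
  (3,s): 0.08·log₂(0.8929) = -0.0131
Sum = 0.030 bits.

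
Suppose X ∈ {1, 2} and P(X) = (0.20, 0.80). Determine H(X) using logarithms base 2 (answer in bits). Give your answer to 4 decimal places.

0.7219 bits

H(X) = −Σ p·log₂ p.
  −(0.20)·log₂(0.20) = 0.46439
  −(0.80)·log₂(0.80) = 0.25754
Sum: 0.46439 + 0.25754 = 0.7219 bits.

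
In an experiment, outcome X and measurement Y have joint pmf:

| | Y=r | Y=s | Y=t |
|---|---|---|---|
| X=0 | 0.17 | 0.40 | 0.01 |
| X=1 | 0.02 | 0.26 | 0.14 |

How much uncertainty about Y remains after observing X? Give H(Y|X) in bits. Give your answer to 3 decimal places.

Chain rule: H(Y|X) = H(X,Y) − H(X).
Marginals: p(X) = (0.5800, 0.4200), p(Y) = (0.1900, 0.6600, 0.1500).
H(X,Y) = 2.0451 bits; H(X) = 0.9815 bits.
H(Y|X) = 2.0451 − 0.9815 = 1.064 bits.

1.064 bits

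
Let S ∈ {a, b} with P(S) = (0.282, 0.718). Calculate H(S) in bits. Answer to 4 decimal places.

0.8582 bits

H(S) = −Σ p·log₂ p.
  −(0.282)·log₂(0.282) = 0.51500
  −(0.718)·log₂(0.718) = 0.34316
Sum: 0.51500 + 0.34316 = 0.8582 bits.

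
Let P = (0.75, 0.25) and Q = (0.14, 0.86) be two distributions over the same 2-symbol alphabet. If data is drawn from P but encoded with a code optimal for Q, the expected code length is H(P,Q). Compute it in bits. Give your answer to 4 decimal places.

H(P,Q) = −Σ p·log₂ q.
  −0.75·log₂(0.14) = 2.12738
  −0.25·log₂(0.86) = 0.05440
H(P,Q) = 2.1818 bits.

2.1818 bits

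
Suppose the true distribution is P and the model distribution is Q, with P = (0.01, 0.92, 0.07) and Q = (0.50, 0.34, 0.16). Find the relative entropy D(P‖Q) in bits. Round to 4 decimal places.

1.1813 bits

D(P‖Q) = Σ p·log₂(p/q).
  0.01·log₂(0.01/0.50) = -0.05644
  0.92·log₂(0.92/0.34) = 1.32121
  0.07·log₂(0.07/0.16) = -0.08349
D(P‖Q) = 1.1813 bits.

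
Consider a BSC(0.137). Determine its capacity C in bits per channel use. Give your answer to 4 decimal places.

0.4237 bits

Binary symmetric channel: C = 1 − h₂(ε) where h₂ is the binary entropy function.
h₂(0.137) = −0.137·log₂0.137 − 0.863·log₂0.863 = 0.5763.
C = 1 − 0.5763 = 0.4237 bits per channel use.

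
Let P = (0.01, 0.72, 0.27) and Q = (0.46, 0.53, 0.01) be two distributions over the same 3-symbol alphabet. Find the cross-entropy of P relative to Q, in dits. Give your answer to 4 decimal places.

H(P,Q) = −Σ p·log₁₀ q.
  −0.01·log₁₀(0.46) = 0.00337
  −0.72·log₁₀(0.53) = 0.19852
  −0.27·log₁₀(0.01) = 0.54000
H(P,Q) = 0.7419 dits.

0.7419 dits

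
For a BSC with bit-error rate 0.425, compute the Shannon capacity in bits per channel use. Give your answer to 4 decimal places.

Binary symmetric channel: C = 1 − h₂(ε) where h₂ is the binary entropy function.
h₂(0.425) = −0.425·log₂0.425 − 0.575·log₂0.575 = 0.9837.
C = 1 − 0.9837 = 0.0163 bits per channel use.

0.0163 bits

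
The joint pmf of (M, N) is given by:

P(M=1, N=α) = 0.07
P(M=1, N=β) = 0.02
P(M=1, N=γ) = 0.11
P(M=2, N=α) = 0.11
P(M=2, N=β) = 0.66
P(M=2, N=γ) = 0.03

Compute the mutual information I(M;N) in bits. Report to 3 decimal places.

Marginals: p(M) = (0.2000, 0.8000), p(N) = (0.1800, 0.6800, 0.1400).
I(M;N) = H(M) + H(N) − H(M,N).
H(M) = 0.7219, H(N) = 1.2208, H(M,N) = 1.6294.
I(M;N) = 0.7219 + 1.2208 − 1.6294 = 0.313 bits.

0.313 bits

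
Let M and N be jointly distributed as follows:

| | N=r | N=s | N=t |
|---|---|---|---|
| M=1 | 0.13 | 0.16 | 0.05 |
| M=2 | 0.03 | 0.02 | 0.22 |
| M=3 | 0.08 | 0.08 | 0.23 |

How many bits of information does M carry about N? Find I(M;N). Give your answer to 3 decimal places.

Marginals: p(M) = (0.3400, 0.2700, 0.3900), p(N) = (0.2400, 0.2600, 0.5000).
I(M;N) = Σ p(x,y)·log₂[p(x,y)/(p(x)p(y))].
  (1,r): 0.13·log₂(1.5931) = 0.0873
  (1,s): 0.16·log₂(1.8100) = 0.1370
  (1,t): 0.05·log₂(0.2941) = -0.0883
  (2,r): 0.03·log₂(0.4630) = -0.0333
  (2,s): 0.02·log₂(0.2849) = -0.0362
  (2,t): 0.22·log₂(1.6296) = 0.1550
  (3,r): 0.08·log₂(0.8547) = -0.0181
  (3,s): 0.08·log₂(0.7890) = -0.0274
  (3,t): 0.23·log₂(1.1795) = 0.0548
Sum = 0.231 bits.

0.231 bits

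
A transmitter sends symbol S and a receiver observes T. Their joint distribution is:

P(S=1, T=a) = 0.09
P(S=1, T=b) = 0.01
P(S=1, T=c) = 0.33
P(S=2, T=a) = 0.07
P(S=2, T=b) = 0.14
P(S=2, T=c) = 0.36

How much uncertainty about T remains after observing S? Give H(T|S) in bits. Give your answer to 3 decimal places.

Chain rule: H(T|S) = H(S,T) − H(S).
Marginals: p(S) = (0.4300, 0.5700), p(T) = (0.1600, 0.1500, 0.6900).
H(S,T) = 2.1032 bits; H(S) = 0.9858 bits.
H(T|S) = 2.1032 − 0.9858 = 1.117 bits.

1.117 bits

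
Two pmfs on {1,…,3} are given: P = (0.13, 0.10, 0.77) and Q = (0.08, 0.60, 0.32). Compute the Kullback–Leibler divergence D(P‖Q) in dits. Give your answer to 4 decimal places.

0.2432 dits

D(P‖Q) = Σ p·log₁₀(p/q).
  0.13·log₁₀(0.13/0.08) = 0.02741
  0.10·log₁₀(0.10/0.60) = -0.07782
  0.77·log₁₀(0.77/0.32) = 0.29363
D(P‖Q) = 0.2432 dits.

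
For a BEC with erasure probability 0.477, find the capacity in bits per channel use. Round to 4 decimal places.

0.5230 bits

Binary erasure channel: capacity C = 1 − ε.
C = 1 − 0.477 = 0.5230 bits per channel use.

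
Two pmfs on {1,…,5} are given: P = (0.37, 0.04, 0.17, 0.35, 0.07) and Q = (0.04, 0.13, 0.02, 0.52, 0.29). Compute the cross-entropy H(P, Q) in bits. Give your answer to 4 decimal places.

3.2506 bits

H(P,Q) = −Σ p·log₂ q.
  −0.37·log₂(0.04) = 1.71823
  −0.04·log₂(0.13) = 0.11774
  −0.17·log₂(0.02) = 0.95946
  −0.35·log₂(0.52) = 0.33020
  −0.07·log₂(0.29) = 0.12501
H(P,Q) = 3.2506 bits.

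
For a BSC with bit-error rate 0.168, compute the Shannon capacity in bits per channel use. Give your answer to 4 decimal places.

0.3469 bits

Binary symmetric channel: C = 1 − h₂(ε) where h₂ is the binary entropy function.
h₂(0.168) = −0.168·log₂0.168 − 0.832·log₂0.832 = 0.6531.
C = 1 − 0.6531 = 0.3469 bits per channel use.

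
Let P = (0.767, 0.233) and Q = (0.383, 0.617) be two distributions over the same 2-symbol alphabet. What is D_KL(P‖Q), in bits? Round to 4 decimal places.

D(P‖Q) = Σ p·log₂(p/q).
  0.767·log₂(0.767/0.383) = 0.76844
  0.233·log₂(0.233/0.617) = -0.32735
D(P‖Q) = 0.4411 bits.

0.4411 bits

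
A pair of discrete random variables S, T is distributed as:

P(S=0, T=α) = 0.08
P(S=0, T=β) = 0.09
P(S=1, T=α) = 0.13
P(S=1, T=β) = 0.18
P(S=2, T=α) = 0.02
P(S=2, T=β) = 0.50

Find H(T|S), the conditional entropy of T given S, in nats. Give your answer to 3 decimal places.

0.413 nats

Marginals: p(S) = (0.1700, 0.3100, 0.5200), p(T) = (0.2300, 0.7700).
H(T|S) = Σ p(S) · H(T|S=·).
  S=0: p=0.1700, H(T|S=0) = 0.6914
  S=1: p=0.3100, H(T|S=1) = 0.6801
  S=2: p=0.5200, H(T|S=2) = 0.1630
Weighted sum = 0.413 nats.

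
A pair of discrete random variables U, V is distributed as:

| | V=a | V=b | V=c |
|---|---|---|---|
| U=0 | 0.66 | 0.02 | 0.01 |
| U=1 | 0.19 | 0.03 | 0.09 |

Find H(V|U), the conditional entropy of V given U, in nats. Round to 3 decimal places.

0.417 nats

Chain rule: H(V|U) = H(U,V) − H(U).
Marginals: p(U) = (0.6900, 0.3100), p(V) = (0.8500, 0.0500, 0.1000).
H(U,V) = 1.0360 nats; H(U) = 0.6191 nats.
H(V|U) = 1.0360 − 0.6191 = 0.417 nats.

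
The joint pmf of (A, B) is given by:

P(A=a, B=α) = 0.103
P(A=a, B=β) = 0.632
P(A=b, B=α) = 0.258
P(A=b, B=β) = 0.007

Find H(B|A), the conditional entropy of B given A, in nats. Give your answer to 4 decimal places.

Marginals: p(A) = (0.7350, 0.2650), p(B) = (0.3610, 0.6390).
H(B|A) = Σ p(A) · H(B|A=·).
  A=a: p=0.7350, H(B|A=a) = 0.4052
  A=b: p=0.2650, H(B|A=b) = 0.1221
Weighted sum = 0.3302 nats.

0.3302 nats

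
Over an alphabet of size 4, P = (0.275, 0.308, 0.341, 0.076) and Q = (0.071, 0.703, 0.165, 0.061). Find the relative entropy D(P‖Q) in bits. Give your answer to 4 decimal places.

0.5518 bits

D(P‖Q) = Σ p·log₂(p/q).
  0.275·log₂(0.275/0.071) = 0.53722
  0.308·log₂(0.308/0.703) = -0.36670
  0.341·log₂(0.341/0.165) = 0.35713
  0.076·log₂(0.076/0.061) = 0.02411
D(P‖Q) = 0.5518 bits.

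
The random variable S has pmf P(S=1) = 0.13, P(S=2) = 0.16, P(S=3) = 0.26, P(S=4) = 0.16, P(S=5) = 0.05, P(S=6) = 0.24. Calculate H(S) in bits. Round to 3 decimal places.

2.444 bits

H(S) = −Σ p·log₂ p.
  −(0.13)·log₂(0.13) = 0.3826
  −(0.16)·log₂(0.16) = 0.4230
  −(0.26)·log₂(0.26) = 0.5053
  −(0.16)·log₂(0.16) = 0.4230
  −(0.05)·log₂(0.05) = 0.2161
  −(0.24)·log₂(0.24) = 0.4941
Sum: 0.3826 + 0.4230 + 0.5053 + 0.4230 + 0.2161 + 0.4941 = 2.444 bits.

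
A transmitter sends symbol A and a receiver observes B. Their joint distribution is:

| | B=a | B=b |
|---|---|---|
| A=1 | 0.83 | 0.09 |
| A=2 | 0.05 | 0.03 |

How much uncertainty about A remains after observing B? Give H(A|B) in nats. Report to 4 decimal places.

Marginals: p(A) = (0.9200, 0.0800), p(B) = (0.8800, 0.1200).
H(A|B) = Σ p(B) · H(A|B=·).
  B=a: p=0.8800, H(A|B=a) = 0.2181
  B=b: p=0.1200, H(A|B=b) = 0.5623
Weighted sum = 0.2594 nats.

0.2594 nats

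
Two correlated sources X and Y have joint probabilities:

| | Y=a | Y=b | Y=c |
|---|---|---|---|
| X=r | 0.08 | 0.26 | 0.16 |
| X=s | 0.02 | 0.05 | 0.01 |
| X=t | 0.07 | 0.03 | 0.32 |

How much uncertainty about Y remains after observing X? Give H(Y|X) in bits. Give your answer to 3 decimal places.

Chain rule: H(Y|X) = H(X,Y) − H(X).
Marginals: p(X) = (0.5000, 0.0800, 0.4200), p(Y) = (0.1700, 0.3400, 0.4900).
H(X,Y) = 2.5616 bits; H(X) = 1.3172 bits.
H(Y|X) = 2.5616 − 1.3172 = 1.244 bits.

1.244 bits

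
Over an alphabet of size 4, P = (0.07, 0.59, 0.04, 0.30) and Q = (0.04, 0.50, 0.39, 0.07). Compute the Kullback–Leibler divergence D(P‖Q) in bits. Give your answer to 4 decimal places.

0.6958 bits

D(P‖Q) = Σ p·log₂(p/q).
  0.07·log₂(0.07/0.04) = 0.05651
  0.59·log₂(0.59/0.50) = 0.14088
  0.04·log₂(0.04/0.39) = -0.13142
  0.30·log₂(0.30/0.07) = 0.62986
D(P‖Q) = 0.6958 bits.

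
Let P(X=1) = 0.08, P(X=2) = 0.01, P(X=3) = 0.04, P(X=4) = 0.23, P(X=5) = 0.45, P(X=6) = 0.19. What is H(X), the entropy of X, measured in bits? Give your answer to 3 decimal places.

2.005 bits

H(X) = −Σ p·log₂ p.
  −(0.08)·log₂(0.08) = 0.2915
  −(0.01)·log₂(0.01) = 0.0664
  −(0.04)·log₂(0.04) = 0.1858
  −(0.23)·log₂(0.23) = 0.4877
  −(0.45)·log₂(0.45) = 0.5184
  −(0.19)·log₂(0.19) = 0.4552
Sum: 0.2915 + 0.0664 + 0.1858 + 0.4877 + 0.5184 + 0.4552 = 2.005 bits.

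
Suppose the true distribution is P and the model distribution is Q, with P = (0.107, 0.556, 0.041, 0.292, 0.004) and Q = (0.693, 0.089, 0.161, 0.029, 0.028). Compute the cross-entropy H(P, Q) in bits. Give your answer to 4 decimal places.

H(P,Q) = −Σ p·log₂ q.
  −0.107·log₂(0.693) = 0.05661
  −0.556·log₂(0.089) = 1.94047
  −0.041·log₂(0.161) = 0.10803
  −0.292·log₂(0.029) = 1.49148
  −0.004·log₂(0.028) = 0.02063
H(P,Q) = 3.6172 bits.

3.6172 bits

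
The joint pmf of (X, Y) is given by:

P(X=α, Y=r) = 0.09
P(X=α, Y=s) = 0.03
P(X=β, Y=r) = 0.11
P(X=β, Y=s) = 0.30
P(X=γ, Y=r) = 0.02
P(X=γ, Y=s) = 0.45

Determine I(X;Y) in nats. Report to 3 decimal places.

Marginals: p(X) = (0.1200, 0.4100, 0.4700), p(Y) = (0.2200, 0.7800).
I(X;Y) = H(X) + H(Y) − H(X,Y).
H(X) = 0.9748, H(Y) = 0.5269, H(X,Y) = 1.3635.
I(X;Y) = 0.9748 + 0.5269 − 1.3635 = 0.138 nats.

0.138 nats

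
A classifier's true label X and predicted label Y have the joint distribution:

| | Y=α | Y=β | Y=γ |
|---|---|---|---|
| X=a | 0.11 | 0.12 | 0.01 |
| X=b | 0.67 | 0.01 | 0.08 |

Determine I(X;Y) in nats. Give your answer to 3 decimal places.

Marginals: p(X) = (0.2400, 0.7600), p(Y) = (0.7800, 0.1300, 0.0900).
I(X;Y) = Σ p(x,y)·ln[p(x,y)/(p(x)p(y))].
  (a,α): 0.11·ln(0.5876) = -0.0585
  (a,β): 0.12·ln(3.8462) = 0.1616
  (a,γ): 0.01·ln(0.4630) = -0.0077
  (b,α): 0.67·ln(1.1302) = 0.0820
  (b,β): 0.01·ln(0.1012) = -0.0229
  (b,γ): 0.08·ln(1.1696) = 0.0125
Sum = 0.167 nats.

0.167 nats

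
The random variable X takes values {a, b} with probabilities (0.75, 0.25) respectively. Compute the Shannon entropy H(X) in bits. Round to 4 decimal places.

0.8113 bits

H(X) = −Σ p·log₂ p.
  −(0.75)·log₂(0.75) = 0.31128
  −(0.25)·log₂(0.25) = 0.50000
Sum: 0.31128 + 0.50000 = 0.8113 bits.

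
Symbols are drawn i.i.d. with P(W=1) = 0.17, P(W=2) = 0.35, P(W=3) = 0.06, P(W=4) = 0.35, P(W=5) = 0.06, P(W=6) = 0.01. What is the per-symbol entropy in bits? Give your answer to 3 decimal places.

H(W) = −Σ p·log₂ p.
  −(0.17)·log₂(0.17) = 0.4346
  −(0.35)·log₂(0.35) = 0.5301
  −(0.06)·log₂(0.06) = 0.2435
  −(0.35)·log₂(0.35) = 0.5301
  −(0.06)·log₂(0.06) = 0.2435
  −(0.01)·log₂(0.01) = 0.0664
Sum: 0.4346 + 0.5301 + 0.2435 + 0.5301 + 0.2435 + 0.0664 = 2.048 bits.

2.048 bits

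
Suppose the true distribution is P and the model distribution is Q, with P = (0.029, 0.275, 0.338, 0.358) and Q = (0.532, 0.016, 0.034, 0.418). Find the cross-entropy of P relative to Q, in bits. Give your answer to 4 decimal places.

H(P,Q) = −Σ p·log₂ q.
  −0.029·log₂(0.532) = 0.02640
  −0.275·log₂(0.016) = 1.64059
  −0.338·log₂(0.034) = 1.64887
  −0.358·log₂(0.418) = 0.45052
H(P,Q) = 3.7664 bits.

3.7664 bits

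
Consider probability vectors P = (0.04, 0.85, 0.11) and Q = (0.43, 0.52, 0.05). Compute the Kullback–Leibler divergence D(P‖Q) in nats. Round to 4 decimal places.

D(P‖Q) = Σ p·ln(p/q).
  0.04·ln(0.04/0.43) = -0.09500
  0.85·ln(0.85/0.52) = 0.41770
  0.11·ln(0.11/0.05) = 0.08673
D(P‖Q) = 0.4094 nats.

0.4094 nats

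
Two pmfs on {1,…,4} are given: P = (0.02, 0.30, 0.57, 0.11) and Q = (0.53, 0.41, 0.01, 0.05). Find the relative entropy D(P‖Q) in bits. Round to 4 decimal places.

3.2201 bits

D(P‖Q) = Σ p·log₂(p/q).
  0.02·log₂(0.02/0.53) = -0.09456
  0.30·log₂(0.30/0.41) = -0.13520
  0.57·log₂(0.57/0.01) = 3.32475
  0.11·log₂(0.11/0.05) = 0.12513
D(P‖Q) = 3.2201 bits.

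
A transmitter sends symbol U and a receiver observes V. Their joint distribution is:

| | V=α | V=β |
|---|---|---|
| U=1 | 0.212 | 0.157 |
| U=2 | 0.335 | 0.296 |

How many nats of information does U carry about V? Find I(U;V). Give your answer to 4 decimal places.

Marginals: p(U) = (0.3690, 0.6310), p(V) = (0.5470, 0.4530).
I(U;V) = Σ p(x,y)·ln[p(x,y)/(p(x)p(y))].
  (1,α): 0.212·ln(1.0503) = 0.01041
  (1,β): 0.157·ln(0.9392) = -0.00984
  (2,α): 0.335·ln(0.9706) = -0.01001
  (2,β): 0.296·ln(1.0355) = 0.01034
Sum = 0.0009 nats.

0.0009 nats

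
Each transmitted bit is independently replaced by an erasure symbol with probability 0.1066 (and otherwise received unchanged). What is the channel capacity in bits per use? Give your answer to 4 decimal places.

0.8934 bits

Binary erasure channel: capacity C = 1 − ε.
C = 1 − 0.1066 = 0.8934 bits per channel use.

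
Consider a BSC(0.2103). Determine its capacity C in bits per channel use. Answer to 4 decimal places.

0.2579 bits

Binary symmetric channel: C = 1 − h₂(ε) where h₂ is the binary entropy function.
h₂(0.2103) = −0.2103·log₂0.2103 − 0.7897·log₂0.7897 = 0.7421.
C = 1 − 0.7421 = 0.2579 bits per channel use.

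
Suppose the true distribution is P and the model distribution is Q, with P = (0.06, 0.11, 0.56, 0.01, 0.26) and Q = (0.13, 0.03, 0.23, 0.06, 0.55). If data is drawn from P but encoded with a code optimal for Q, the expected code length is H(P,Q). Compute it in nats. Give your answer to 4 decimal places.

1.5147 nats

H(P,Q) = −Σ p·ln q.
  −0.06·ln(0.13) = 0.12241
  −0.11·ln(0.03) = 0.38572
  −0.56·ln(0.23) = 0.82302
  −0.01·ln(0.06) = 0.02813
  −0.26·ln(0.55) = 0.15544
H(P,Q) = 1.5147 nats.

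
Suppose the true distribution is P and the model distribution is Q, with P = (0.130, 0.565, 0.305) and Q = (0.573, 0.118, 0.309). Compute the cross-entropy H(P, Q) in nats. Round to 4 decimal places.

H(P,Q) = −Σ p·ln q.
  −0.130·ln(0.573) = 0.07239
  −0.565·ln(0.118) = 1.20744
  −0.305·ln(0.309) = 0.35820
H(P,Q) = 1.6380 nats.

1.6380 nats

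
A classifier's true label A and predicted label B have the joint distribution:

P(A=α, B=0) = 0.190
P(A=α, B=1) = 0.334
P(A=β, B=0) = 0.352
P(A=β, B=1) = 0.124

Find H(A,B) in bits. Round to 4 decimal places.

1.8873 bits

H(A,B) = −Σ p(x,y)·log₂ p(x,y) over all 4 cells.
  cell (α,0): −0.190·log₂0.190 = 0.45523
  cell (α,1): −0.334·log₂0.334 = 0.52841
  cell (β,0): −0.352·log₂0.352 = 0.53024
  cell (β,1): −0.124·log₂0.124 = 0.37344
Sum = 1.8873 bits.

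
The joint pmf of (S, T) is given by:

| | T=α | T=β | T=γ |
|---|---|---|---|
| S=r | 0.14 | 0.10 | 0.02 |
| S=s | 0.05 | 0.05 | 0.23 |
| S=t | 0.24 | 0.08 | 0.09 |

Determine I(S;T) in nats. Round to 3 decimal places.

Marginals: p(S) = (0.2600, 0.3300, 0.4100), p(T) = (0.4300, 0.2300, 0.3400).
I(S;T) = Σ p(x,y)·ln[p(x,y)/(p(x)p(y))].
  (r,α): 0.14·ln(1.2522) = 0.0315
  (r,β): 0.10·ln(1.6722) = 0.0514
  (r,γ): 0.02·ln(0.2262) = -0.0297
  (s,α): 0.05·ln(0.3524) = -0.0522
  (s,β): 0.05·ln(0.6588) = -0.0209
  (s,γ): 0.23·ln(2.0499) = 0.1651
  (t,α): 0.24·ln(1.3613) = 0.0740
  (t,β): 0.08·ln(0.8484) = -0.0132
  (t,γ): 0.09·ln(0.6456) = -0.0394
Sum = 0.167 nats.

0.167 nats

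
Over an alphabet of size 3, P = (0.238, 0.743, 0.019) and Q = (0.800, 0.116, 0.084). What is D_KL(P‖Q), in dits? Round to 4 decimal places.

0.4617 dits

D(P‖Q) = Σ p·log₁₀(p/q).
  0.238·log₁₀(0.238/0.800) = -0.12531
  0.743·log₁₀(0.743/0.116) = 0.59925
  0.019·log₁₀(0.019/0.084) = -0.01226
D(P‖Q) = 0.4617 dits.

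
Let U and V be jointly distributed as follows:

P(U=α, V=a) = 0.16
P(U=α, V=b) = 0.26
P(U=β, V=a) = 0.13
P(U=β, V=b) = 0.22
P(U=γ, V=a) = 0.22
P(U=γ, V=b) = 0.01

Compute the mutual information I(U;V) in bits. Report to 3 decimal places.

Marginals: p(U) = (0.4200, 0.3500, 0.2300), p(V) = (0.5100, 0.4900).
I(U;V) = H(U) + H(V) − H(U,V).
H(U) = 1.5434, H(V) = 0.9997, H(U,V) = 2.3385.
I(U;V) = 1.5434 + 0.9997 − 2.3385 = 0.205 bits.

0.205 bits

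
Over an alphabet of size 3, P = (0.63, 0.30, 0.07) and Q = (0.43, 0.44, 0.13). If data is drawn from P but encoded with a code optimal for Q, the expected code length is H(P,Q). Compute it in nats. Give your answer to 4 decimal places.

0.9208 nats

H(P,Q) = −Σ p·ln q.
  −0.63·ln(0.43) = 0.53170
  −0.30·ln(0.44) = 0.24629
  −0.07·ln(0.13) = 0.14282
H(P,Q) = 0.9208 nats.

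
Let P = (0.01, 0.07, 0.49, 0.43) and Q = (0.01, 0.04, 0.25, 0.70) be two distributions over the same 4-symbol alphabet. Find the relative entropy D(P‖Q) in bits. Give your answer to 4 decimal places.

D(P‖Q) = Σ p·log₂(p/q).
  0.01·log₂(0.01/0.01) = 0.00000
  0.07·log₂(0.07/0.04) = 0.05651
  0.49·log₂(0.49/0.25) = 0.47572
  0.43·log₂(0.43/0.70) = -0.30230
D(P‖Q) = 0.2299 bits.

0.2299 bits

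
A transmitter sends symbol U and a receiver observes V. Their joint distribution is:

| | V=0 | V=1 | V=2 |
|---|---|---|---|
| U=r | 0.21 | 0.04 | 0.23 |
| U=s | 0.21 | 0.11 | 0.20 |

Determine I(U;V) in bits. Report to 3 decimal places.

Marginals: p(U) = (0.4800, 0.5200), p(V) = (0.4200, 0.1500, 0.4300).
I(U;V) = H(U) + H(V) − H(U,V).
H(U) = 0.9988, H(V) = 1.4598, H(U,V) = 2.4337.
I(U;V) = 0.9988 + 1.4598 − 2.4337 = 0.025 bits.

0.025 bits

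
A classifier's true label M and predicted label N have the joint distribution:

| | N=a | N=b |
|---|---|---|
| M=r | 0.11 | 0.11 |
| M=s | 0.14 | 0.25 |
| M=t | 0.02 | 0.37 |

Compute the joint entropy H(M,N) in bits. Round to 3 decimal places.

2.241 bits

H(M,N) = −Σ p(x,y)·log₂ p(x,y) over all 6 cells.
  cell (r,a): −0.11·log₂0.11 = 0.3503
  cell (r,b): −0.11·log₂0.11 = 0.3503
  cell (s,a): −0.14·log₂0.14 = 0.3971
  cell (s,b): −0.25·log₂0.25 = 0.5000
  cell (t,a): −0.02·log₂0.02 = 0.1129
  cell (t,b): −0.37·log₂0.37 = 0.5307
Sum = 2.241 bits.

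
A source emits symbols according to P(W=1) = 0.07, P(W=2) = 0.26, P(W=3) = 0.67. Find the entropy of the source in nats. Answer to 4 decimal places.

0.8047 nats

H(W) = −Σ p·ln p.
  −(0.07)·ln(0.07) = 0.18615
  −(0.26)·ln(0.26) = 0.35024
  −(0.67)·ln(0.67) = 0.26832
Sum: 0.18615 + 0.35024 + 0.26832 = 0.8047 nats.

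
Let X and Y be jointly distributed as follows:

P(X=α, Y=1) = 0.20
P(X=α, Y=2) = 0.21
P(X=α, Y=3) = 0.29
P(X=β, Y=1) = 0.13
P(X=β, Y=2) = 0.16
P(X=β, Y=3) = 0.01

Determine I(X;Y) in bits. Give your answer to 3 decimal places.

0.134 bits

Marginals: p(X) = (0.7000, 0.3000), p(Y) = (0.3300, 0.3700, 0.3000).
I(X;Y) = H(X) + H(Y) − H(X,Y).
H(X) = 0.8813, H(Y) = 1.5796, H(X,Y) = 2.3272.
I(X;Y) = 0.8813 + 1.5796 − 2.3272 = 0.134 bits.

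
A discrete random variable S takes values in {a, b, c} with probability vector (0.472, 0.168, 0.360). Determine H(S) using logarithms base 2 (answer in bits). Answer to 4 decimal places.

1.4742 bits

H(S) = −Σ p·log₂ p.
  −(0.472)·log₂(0.472) = 0.51124
  −(0.168)·log₂(0.168) = 0.43234
  −(0.360)·log₂(0.360) = 0.53062
Sum: 0.51124 + 0.43234 + 0.53062 = 1.4742 bits.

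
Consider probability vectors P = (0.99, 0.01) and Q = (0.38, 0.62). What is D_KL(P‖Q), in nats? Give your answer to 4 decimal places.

D(P‖Q) = Σ p·ln(p/q).
  0.99·ln(0.99/0.38) = 0.94796
  0.01·ln(0.01/0.62) = -0.04127
D(P‖Q) = 0.9067 nats.

0.9067 nats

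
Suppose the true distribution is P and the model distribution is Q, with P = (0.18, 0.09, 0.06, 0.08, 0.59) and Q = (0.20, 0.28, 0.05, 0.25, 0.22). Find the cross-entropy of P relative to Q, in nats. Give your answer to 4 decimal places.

H(P,Q) = −Σ p·ln q.
  −0.18·ln(0.20) = 0.28970
  −0.09·ln(0.28) = 0.11457
  −0.06·ln(0.05) = 0.17974
  −0.08·ln(0.25) = 0.11090
  −0.59·ln(0.22) = 0.89334
H(P,Q) = 1.5882 nats.

1.5882 nats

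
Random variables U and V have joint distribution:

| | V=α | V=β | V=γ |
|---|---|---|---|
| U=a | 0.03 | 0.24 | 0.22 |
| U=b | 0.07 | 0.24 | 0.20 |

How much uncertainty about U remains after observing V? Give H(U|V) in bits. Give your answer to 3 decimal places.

Chain rule: H(U|V) = H(U,V) − H(V).
Marginals: p(U) = (0.4900, 0.5100), p(V) = (0.1000, 0.4800, 0.4200).
H(U,V) = 2.3535 bits; H(V) = 1.3661 bits.
H(U|V) = 2.3535 − 1.3661 = 0.987 bits.

0.987 bits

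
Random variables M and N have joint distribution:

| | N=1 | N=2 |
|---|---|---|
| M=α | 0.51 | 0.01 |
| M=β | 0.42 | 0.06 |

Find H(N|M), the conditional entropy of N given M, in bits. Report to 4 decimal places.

Chain rule: H(N|M) = H(M,N) − H(M).
Marginals: p(M) = (0.5200, 0.4800), p(N) = (0.9300, 0.0700).
H(M,N) = 1.3310 bits; H(M) = 0.9988 bits.
H(N|M) = 1.3310 − 0.9988 = 0.3322 bits.

0.3322 bits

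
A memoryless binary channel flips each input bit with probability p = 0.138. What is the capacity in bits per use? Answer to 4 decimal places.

Binary symmetric channel: C = 1 − h₂(ε) where h₂ is the binary entropy function.
h₂(0.138) = −0.138·log₂0.138 − 0.862·log₂0.862 = 0.5790.
C = 1 − 0.5790 = 0.4210 bits per channel use.

0.4210 bits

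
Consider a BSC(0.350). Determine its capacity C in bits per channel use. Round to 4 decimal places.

Binary symmetric channel: C = 1 − h₂(ε) where h₂ is the binary entropy function.
h₂(0.350) = −0.350·log₂0.350 − 0.650·log₂0.650 = 0.9341.
C = 1 − 0.9341 = 0.0659 bits per channel use.

0.0659 bits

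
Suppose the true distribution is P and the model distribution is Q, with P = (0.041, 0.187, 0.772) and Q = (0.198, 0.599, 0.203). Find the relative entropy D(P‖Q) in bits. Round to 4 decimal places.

1.0805 bits

D(P‖Q) = Σ p·log₂(p/q).
  0.041·log₂(0.041/0.198) = -0.09314
  0.187·log₂(0.187/0.599) = -0.31407
  0.772·log₂(0.772/0.203) = 1.48774
D(P‖Q) = 1.0805 bits.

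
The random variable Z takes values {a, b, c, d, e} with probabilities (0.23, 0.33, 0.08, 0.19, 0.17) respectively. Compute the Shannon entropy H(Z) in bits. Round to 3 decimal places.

H(Z) = −Σ p·log₂ p.
  −(0.23)·log₂(0.23) = 0.4877
  −(0.33)·log₂(0.33) = 0.5278
  −(0.08)·log₂(0.08) = 0.2915
  −(0.19)·log₂(0.19) = 0.4552
  −(0.17)·log₂(0.17) = 0.4346
Sum: 0.4877 + 0.5278 + 0.2915 + 0.4552 + 0.4346 = 2.197 bits.

2.197 bits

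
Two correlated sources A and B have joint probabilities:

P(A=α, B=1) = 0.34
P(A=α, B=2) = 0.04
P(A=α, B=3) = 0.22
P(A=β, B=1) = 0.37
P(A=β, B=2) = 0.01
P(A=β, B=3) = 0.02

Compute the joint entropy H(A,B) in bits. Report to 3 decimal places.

1.906 bits

H(A,B) = −Σ p(x,y)·log₂ p(x,y) over all 6 cells.
  cell (α,1): −0.34·log₂0.34 = 0.5292
  cell (α,2): −0.04·log₂0.04 = 0.1858
  cell (α,3): −0.22·log₂0.22 = 0.4806
  cell (β,1): −0.37·log₂0.37 = 0.5307
  cell (β,2): −0.01·log₂0.01 = 0.0664
  cell (β,3): −0.02·log₂0.02 = 0.1129
Sum = 1.906 bits.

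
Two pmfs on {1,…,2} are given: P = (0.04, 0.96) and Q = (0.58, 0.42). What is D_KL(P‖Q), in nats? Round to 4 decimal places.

0.6866 nats

D(P‖Q) = Σ p·ln(p/q).
  0.04·ln(0.04/0.58) = -0.10697
  0.96·ln(0.96/0.42) = 0.79361
D(P‖Q) = 0.6866 nats.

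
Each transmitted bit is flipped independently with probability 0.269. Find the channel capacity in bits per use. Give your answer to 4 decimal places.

0.1600 bits

Binary symmetric channel: C = 1 − h₂(ε) where h₂ is the binary entropy function.
h₂(0.269) = −0.269·log₂0.269 − 0.731·log₂0.731 = 0.8400.
C = 1 − 0.8400 = 0.1600 bits per channel use.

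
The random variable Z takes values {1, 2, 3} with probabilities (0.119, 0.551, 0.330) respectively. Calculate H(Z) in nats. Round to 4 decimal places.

H(Z) = −Σ p·ln p.
  −(0.119)·ln(0.119) = 0.25331
  −(0.551)·ln(0.551) = 0.32841
  −(0.330)·ln(0.330) = 0.36586
Sum: 0.25331 + 0.32841 + 0.36586 = 0.9476 nats.

0.9476 nats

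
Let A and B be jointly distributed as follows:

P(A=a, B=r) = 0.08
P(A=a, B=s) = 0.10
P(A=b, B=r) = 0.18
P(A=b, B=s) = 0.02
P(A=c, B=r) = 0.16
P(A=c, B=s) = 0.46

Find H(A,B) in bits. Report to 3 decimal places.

2.120 bits

H(A,B) = −Σ p(x,y)·log₂ p(x,y) over all 6 cells.
  cell (a,r): −0.08·log₂0.08 = 0.2915
  cell (a,s): −0.10·log₂0.10 = 0.3322
  cell (b,r): −0.18·log₂0.18 = 0.4453
  cell (b,s): −0.02·log₂0.02 = 0.1129
  cell (c,r): −0.16·log₂0.16 = 0.4230
  cell (c,s): −0.46·log₂0.46 = 0.5153
Sum = 2.120 bits.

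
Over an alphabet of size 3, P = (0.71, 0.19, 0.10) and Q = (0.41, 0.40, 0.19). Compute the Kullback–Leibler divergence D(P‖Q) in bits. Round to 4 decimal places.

0.2658 bits

D(P‖Q) = Σ p·log₂(p/q).
  0.71·log₂(0.71/0.41) = 0.56246
  0.19·log₂(0.19/0.40) = -0.20406
  0.10·log₂(0.10/0.19) = -0.09260
D(P‖Q) = 0.2658 bits.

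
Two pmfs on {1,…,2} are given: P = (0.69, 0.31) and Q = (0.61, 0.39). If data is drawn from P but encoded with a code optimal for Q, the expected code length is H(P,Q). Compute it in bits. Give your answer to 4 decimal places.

0.9132 bits

H(P,Q) = −Σ p·log₂ q.
  −0.69·log₂(0.61) = 0.49205
  −0.31·log₂(0.39) = 0.42112
H(P,Q) = 0.9132 bits.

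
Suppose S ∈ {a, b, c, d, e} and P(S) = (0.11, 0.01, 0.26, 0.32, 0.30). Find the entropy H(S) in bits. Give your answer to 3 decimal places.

1.969 bits

H(S) = −Σ p·log₂ p.
  −(0.11)·log₂(0.11) = 0.3503
  −(0.01)·log₂(0.01) = 0.0664
  −(0.26)·log₂(0.26) = 0.5053
  −(0.32)·log₂(0.32) = 0.5260
  −(0.30)·log₂(0.30) = 0.5211
Sum: 0.3503 + 0.0664 + 0.5053 + 0.5260 + 0.5211 = 1.969 bits.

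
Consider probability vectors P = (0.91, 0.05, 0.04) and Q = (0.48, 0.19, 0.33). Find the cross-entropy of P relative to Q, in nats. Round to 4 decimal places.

H(P,Q) = −Σ p·ln q.
  −0.91·ln(0.48) = 0.66791
  −0.05·ln(0.19) = 0.08304
  −0.04·ln(0.33) = 0.04435
H(P,Q) = 0.7953 nats.

0.7953 nats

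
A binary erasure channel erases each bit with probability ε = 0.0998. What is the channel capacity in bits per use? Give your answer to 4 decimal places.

Binary erasure channel: capacity C = 1 − ε.
C = 1 − 0.0998 = 0.9002 bits per channel use.

0.9002 bits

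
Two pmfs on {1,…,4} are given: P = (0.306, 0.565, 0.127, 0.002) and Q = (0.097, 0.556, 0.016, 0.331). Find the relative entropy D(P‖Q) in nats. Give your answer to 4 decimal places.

D(P‖Q) = Σ p·ln(p/q).
  0.306·ln(0.306/0.097) = 0.35156
  0.565·ln(0.565/0.556) = 0.00907
  0.127·ln(0.127/0.016) = 0.26309
  0.002·ln(0.002/0.331) = -0.01022
D(P‖Q) = 0.6135 nats.

0.6135 nats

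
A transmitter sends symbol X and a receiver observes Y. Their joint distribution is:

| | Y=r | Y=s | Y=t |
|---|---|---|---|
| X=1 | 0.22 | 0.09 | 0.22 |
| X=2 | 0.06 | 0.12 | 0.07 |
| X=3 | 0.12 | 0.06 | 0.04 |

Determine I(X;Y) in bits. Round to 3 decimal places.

Marginals: p(X) = (0.5300, 0.2500, 0.2200), p(Y) = (0.4000, 0.2700, 0.3300).
I(X;Y) = H(X) + H(Y) − H(X,Y).
H(X) = 1.4660, H(Y) = 1.5666, H(X,Y) = 2.9493.
I(X;Y) = 1.4660 + 1.5666 − 2.9493 = 0.083 bits.

0.083 bits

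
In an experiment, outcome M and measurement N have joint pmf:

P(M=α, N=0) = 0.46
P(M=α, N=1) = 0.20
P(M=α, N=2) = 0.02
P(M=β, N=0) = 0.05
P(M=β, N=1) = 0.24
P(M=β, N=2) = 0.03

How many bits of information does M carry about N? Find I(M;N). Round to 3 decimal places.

0.182 bits

Marginals: p(M) = (0.6800, 0.3200), p(N) = (0.5100, 0.4400, 0.0500).
I(M;N) = H(M) + H(N) − H(M,N).
H(M) = 0.9044, H(N) = 1.2327, H(M,N) = 1.9546.
I(M;N) = 0.9044 + 1.2327 − 1.9546 = 0.182 bits.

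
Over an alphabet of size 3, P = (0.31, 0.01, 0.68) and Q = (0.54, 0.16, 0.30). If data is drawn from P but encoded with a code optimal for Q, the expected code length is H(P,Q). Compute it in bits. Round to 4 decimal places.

H(P,Q) = −Σ p·log₂ q.
  −0.31·log₂(0.54) = 0.27558
  −0.01·log₂(0.16) = 0.02644
  −0.68·log₂(0.30) = 1.18114
H(P,Q) = 1.4832 bits.

1.4832 bits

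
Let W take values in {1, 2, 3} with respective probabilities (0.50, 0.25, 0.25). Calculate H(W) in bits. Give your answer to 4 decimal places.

H(W) = −Σ p·log₂ p.
  −(0.50)·log₂(0.50) = 0.50000
  −(0.25)·log₂(0.25) = 0.50000
  −(0.25)·log₂(0.25) = 0.50000
Sum: 0.50000 + 0.50000 + 0.50000 = 1.5000 bits.

1.5000 bits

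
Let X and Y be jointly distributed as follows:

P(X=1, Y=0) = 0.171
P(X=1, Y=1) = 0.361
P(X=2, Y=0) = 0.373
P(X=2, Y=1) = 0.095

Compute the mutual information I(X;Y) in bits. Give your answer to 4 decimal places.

Marginals: p(X) = (0.5320, 0.4680), p(Y) = (0.5440, 0.4560).
I(X;Y) = Σ p(x,y)·log₂[p(x,y)/(p(x)p(y))].
  (1,0): 0.171·log₂(0.5909) = -0.12981
  (1,1): 0.361·log₂(1.4881) = 0.20702
  (2,0): 0.373·log₂(1.4651) = 0.20552
  (2,1): 0.095·log₂(0.4452) = -0.11092
Sum = 0.1718 bits.

0.1718 bits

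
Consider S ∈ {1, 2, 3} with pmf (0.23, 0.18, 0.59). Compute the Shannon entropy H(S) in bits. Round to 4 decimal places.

H(S) = −Σ p·log₂ p.
  −(0.23)·log₂(0.23) = 0.48767
  −(0.18)·log₂(0.18) = 0.44531
  −(0.59)·log₂(0.59) = 0.44912
Sum: 0.48767 + 0.44531 + 0.44912 = 1.3821 bits.

1.3821 bits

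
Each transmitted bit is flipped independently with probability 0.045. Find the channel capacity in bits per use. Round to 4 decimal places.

Binary symmetric channel: C = 1 − h₂(ε) where h₂ is the binary entropy function.
h₂(0.045) = −0.045·log₂0.045 − 0.955·log₂0.955 = 0.2648.
C = 1 − 0.2648 = 0.7352 bits per channel use.

0.7352 bits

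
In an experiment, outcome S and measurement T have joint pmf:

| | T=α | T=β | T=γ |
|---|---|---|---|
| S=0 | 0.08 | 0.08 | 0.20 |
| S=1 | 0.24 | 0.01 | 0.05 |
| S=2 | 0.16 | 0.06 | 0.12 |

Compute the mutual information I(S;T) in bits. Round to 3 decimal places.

Marginals: p(S) = (0.3600, 0.3000, 0.3400), p(T) = (0.4800, 0.1500, 0.3700).
I(S;T) = H(S) + H(T) − H(S,T).
H(S) = 1.5809, H(T) = 1.4495, H(S,T) = 2.8577.
I(S;T) = 1.5809 + 1.4495 − 2.8577 = 0.173 bits.

0.173 bits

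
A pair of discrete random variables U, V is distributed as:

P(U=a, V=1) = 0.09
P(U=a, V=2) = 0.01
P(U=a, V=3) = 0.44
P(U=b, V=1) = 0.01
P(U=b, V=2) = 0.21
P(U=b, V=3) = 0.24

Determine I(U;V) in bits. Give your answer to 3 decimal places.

0.253 bits

Marginals: p(U) = (0.5400, 0.4600), p(V) = (0.1000, 0.2200, 0.6800).
I(U;V) = H(U) + H(V) − H(U,V).
H(U) = 0.9954, H(V) = 1.1911, H(U,V) = 1.9336.
I(U;V) = 0.9954 + 1.1911 − 1.9336 = 0.253 bits.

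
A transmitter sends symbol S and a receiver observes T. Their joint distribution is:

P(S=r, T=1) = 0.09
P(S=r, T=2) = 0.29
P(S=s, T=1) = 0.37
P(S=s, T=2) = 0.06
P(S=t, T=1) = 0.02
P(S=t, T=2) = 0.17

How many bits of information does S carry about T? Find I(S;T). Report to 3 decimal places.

Marginals: p(S) = (0.3800, 0.4300, 0.1900), p(T) = (0.4800, 0.5200).
I(S;T) = Σ p(x,y)·log₂[p(x,y)/(p(x)p(y))].
  (r,1): 0.09·log₂(0.4934) = -0.0917
  (r,2): 0.29·log₂(1.4676) = 0.1605
  (s,1): 0.37·log₂(1.7926) = 0.3116
  (s,2): 0.06·log₂(0.2683) = -0.1139
  (t,1): 0.02·log₂(0.2193) = -0.0438
  (t,2): 0.17·log₂(1.7206) = 0.1331
Sum = 0.356 bits.

0.356 bits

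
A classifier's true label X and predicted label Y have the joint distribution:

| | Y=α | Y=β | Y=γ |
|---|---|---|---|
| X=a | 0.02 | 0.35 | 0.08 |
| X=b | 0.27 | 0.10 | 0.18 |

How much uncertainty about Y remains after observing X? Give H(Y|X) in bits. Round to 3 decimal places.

Chain rule: H(Y|X) = H(X,Y) − H(X).
Marginals: p(X) = (0.4500, 0.5500), p(Y) = (0.2900, 0.4500, 0.2600).
H(X,Y) = 2.2220 bits; H(X) = 0.9928 bits.
H(Y|X) = 2.2220 − 0.9928 = 1.229 bits.

1.229 bits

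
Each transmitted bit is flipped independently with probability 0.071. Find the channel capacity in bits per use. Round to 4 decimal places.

0.6304 bits

Binary symmetric channel: C = 1 − h₂(ε) where h₂ is the binary entropy function.
h₂(0.071) = −0.071·log₂0.071 − 0.929·log₂0.929 = 0.3696.
C = 1 − 0.3696 = 0.6304 bits per channel use.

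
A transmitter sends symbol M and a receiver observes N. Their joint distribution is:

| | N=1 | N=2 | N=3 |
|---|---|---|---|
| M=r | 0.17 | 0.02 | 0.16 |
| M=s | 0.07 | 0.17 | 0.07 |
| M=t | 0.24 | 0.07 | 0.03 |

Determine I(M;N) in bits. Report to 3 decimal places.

Marginals: p(M) = (0.3500, 0.3100, 0.3400), p(N) = (0.4800, 0.2600, 0.2600).
I(M;N) = Σ p(x,y)·log₂[p(x,y)/(p(x)p(y))].
  (r,1): 0.17·log₂(1.0119) = 0.0029
  (r,2): 0.02·log₂(0.2198) = -0.0437
  (r,3): 0.16·log₂(1.7582) = 0.1303
  (s,1): 0.07·log₂(0.4704) = -0.0762
  (s,2): 0.17·log₂(2.1092) = 0.1830
  (s,3): 0.07·log₂(0.8685) = -0.0142
  (t,1): 0.24·log₂(1.4706) = 0.1335
  (t,2): 0.07·log₂(0.7919) = -0.0236
  (t,3): 0.03·log₂(0.3394) = -0.0468
Sum = 0.245 bits.

0.245 bits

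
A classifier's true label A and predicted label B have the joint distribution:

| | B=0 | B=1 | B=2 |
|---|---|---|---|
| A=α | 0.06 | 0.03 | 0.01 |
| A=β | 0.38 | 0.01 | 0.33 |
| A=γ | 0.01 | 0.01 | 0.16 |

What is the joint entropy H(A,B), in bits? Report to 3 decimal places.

2.142 bits

H(A,B) = −Σ p(x,y)·log₂ p(x,y) over all 9 cells.
  cell (α,0): −0.06·log₂0.06 = 0.2435
  cell (α,1): −0.03·log₂0.03 = 0.1518
  cell (α,2): −0.01·log₂0.01 = 0.0664
  cell (β,0): −0.38·log₂0.38 = 0.5305
  cell (β,1): −0.01·log₂0.01 = 0.0664
  cell (β,2): −0.33·log₂0.33 = 0.5278
  cell (γ,0): −0.01·log₂0.01 = 0.0664
  cell (γ,1): −0.01·log₂0.01 = 0.0664
  cell (γ,2): −0.16·log₂0.16 = 0.4230
Sum = 2.142 bits.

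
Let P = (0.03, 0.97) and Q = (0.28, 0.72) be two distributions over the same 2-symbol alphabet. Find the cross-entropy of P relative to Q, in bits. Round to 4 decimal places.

H(P,Q) = −Σ p·log₂ q.
  −0.03·log₂(0.28) = 0.05510
  −0.97·log₂(0.72) = 0.45971
H(P,Q) = 0.5148 bits.

0.5148 bits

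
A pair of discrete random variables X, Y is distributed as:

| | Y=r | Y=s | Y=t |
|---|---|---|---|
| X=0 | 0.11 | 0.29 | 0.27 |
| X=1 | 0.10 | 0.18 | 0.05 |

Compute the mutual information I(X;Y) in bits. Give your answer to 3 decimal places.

0.054 bits

Marginals: p(X) = (0.6700, 0.3300), p(Y) = (0.2100, 0.4700, 0.3200).
I(X;Y) = Σ p(x,y)·log₂[p(x,y)/(p(x)p(y))].
  (0,r): 0.11·log₂(0.7818) = -0.0391
  (0,s): 0.29·log₂(0.9209) = -0.0345
  (0,t): 0.27·log₂(1.2593) = 0.0898
  (1,r): 0.10·log₂(1.4430) = 0.0529
  (1,s): 0.18·log₂(1.1605) = 0.0387
  (1,t): 0.05·log₂(0.4735) = -0.0539
Sum = 0.054 bits.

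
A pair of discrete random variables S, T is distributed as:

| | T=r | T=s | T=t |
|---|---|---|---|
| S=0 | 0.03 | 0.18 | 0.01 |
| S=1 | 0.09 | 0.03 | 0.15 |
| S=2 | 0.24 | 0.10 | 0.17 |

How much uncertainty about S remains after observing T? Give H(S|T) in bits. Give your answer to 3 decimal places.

Marginals: p(S) = (0.2200, 0.2700, 0.5100), p(T) = (0.3600, 0.3100, 0.3300).
H(S|T) = Σ p(T) · H(S|T=·).
  T=r: p=0.3600, H(S|T=r) = 1.1887
  T=s: p=0.3100, H(S|T=s) = 1.3080
  T=t: p=0.3300, H(S|T=t) = 1.1629
Weighted sum = 1.217 bits.

1.217 bits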